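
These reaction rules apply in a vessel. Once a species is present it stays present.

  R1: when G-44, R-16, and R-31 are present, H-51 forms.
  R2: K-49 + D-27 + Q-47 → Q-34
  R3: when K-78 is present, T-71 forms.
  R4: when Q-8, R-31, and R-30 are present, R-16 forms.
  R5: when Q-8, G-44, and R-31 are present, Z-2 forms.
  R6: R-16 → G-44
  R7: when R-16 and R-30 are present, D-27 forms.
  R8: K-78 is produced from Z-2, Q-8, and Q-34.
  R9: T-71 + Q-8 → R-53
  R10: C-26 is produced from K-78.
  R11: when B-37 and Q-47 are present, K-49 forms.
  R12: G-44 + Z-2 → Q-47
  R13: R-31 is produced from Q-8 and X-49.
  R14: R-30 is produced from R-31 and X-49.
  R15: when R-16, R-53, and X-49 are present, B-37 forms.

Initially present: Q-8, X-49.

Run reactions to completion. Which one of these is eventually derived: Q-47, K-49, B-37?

Q-47

Q-8 and X-49 present → R-31 forms (R13).
R-31 and X-49 present → R-30 forms (R14).
Q-8, R-31, and R-30 present → R-16 forms (R4).
R-16 present → G-44 forms (R6).
Q-8, G-44, and R-31 present → Z-2 forms (R5).
G-44 and Z-2 present → Q-47 forms (R12).
B-37 would need R-16, R-53, and X-49 (R15), but R-53 never forms. K-49 would need B-37 and Q-47 (R11), but B-37 never forms.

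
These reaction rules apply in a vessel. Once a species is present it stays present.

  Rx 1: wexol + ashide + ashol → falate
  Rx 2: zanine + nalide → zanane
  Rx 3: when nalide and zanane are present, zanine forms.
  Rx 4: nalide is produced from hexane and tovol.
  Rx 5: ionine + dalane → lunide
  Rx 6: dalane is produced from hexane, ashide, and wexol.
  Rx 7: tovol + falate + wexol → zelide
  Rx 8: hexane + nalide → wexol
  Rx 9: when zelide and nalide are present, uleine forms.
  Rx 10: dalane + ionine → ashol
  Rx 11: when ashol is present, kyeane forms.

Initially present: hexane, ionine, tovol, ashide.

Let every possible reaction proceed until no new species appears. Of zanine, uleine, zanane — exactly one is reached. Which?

hexane and tovol present → nalide forms (Rx 4).
hexane and nalide present → wexol forms (Rx 8).
hexane, ashide, and wexol present → dalane forms (Rx 6).
dalane and ionine present → ashol forms (Rx 10).
wexol, ashide, and ashol present → falate forms (Rx 1).
tovol, falate, and wexol present → zelide forms (Rx 7).
zelide and nalide present → uleine forms (Rx 9).
zanane would need zanine and nalide (Rx 2), but zanine never forms. zanine would need nalide and zanane (Rx 3), but zanane never forms.

uleine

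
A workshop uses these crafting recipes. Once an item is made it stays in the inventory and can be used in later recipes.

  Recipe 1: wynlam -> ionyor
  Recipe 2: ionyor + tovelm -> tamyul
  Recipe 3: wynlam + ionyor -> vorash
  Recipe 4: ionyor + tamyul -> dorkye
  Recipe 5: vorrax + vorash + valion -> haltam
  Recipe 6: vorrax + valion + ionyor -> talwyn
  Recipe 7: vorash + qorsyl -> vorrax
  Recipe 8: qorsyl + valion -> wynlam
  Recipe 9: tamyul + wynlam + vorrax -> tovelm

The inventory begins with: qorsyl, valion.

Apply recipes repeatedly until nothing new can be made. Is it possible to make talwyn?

Yes

qorsyl + valion -> wynlam (Recipe 8).
Using Recipe 1, wynlam makes ionyor.
wynlam + ionyor -> vorash (Recipe 3).
vorash + qorsyl -> vorrax (Recipe 7).
vorrax + valion + ionyor -> talwyn (Recipe 6).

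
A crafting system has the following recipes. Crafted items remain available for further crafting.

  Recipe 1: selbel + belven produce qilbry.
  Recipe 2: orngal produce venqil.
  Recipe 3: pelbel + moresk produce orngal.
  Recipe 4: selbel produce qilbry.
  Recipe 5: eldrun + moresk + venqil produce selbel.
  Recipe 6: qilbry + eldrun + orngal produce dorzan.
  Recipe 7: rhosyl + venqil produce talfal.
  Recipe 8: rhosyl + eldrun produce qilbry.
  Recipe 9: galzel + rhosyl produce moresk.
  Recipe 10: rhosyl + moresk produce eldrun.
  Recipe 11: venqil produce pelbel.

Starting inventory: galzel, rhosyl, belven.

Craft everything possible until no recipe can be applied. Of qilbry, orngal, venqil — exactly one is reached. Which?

qilbry

galzel + rhosyl → moresk (Recipe 9).
rhosyl + moresk → eldrun (Recipe 10).
Using Recipe 8, rhosyl and eldrun make qilbry.
orngal would need pelbel and moresk (Recipe 3), but pelbel is never obtained. venqil would need orngal (Recipe 2), but orngal is never obtained.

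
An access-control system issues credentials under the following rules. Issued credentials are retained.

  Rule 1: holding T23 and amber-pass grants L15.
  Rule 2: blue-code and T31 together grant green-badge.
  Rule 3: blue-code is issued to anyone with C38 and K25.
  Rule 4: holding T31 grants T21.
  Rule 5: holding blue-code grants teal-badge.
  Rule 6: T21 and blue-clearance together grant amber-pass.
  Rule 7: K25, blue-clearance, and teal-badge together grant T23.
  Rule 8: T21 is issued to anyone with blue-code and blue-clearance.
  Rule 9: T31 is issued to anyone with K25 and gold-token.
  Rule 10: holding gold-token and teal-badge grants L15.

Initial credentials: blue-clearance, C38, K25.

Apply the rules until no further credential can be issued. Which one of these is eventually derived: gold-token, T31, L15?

Holding C38 and K25 grants blue-code (Rule 3).
Holding blue-code and blue-clearance grants T21 (Rule 8).
Holding blue-code grants teal-badge (Rule 5).
Holding T21 and blue-clearance grants amber-pass (Rule 6).
Holding K25, blue-clearance, and teal-badge grants T23 (Rule 7).
Holding T23 and amber-pass grants L15 (Rule 1).
No rule produces gold-token, and it is not given. T31 would need K25 and gold-token (Rule 9), but gold-token is never granted.

L15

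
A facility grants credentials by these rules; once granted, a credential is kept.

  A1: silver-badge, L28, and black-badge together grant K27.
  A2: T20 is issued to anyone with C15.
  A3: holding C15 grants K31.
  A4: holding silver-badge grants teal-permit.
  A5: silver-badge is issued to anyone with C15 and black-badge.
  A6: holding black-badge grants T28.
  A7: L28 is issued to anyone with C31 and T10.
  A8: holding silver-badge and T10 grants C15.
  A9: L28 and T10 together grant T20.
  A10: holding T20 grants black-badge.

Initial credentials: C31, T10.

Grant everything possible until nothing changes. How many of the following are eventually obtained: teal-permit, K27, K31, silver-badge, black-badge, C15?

1

Holding C31 and T10 grants L28 (A7).
Holding L28 and T10 grants T20 (A9).
Holding T20 grants black-badge (A10).
teal-permit would need silver-badge (A4), but silver-badge is never granted.
K27 would need silver-badge, L28, and black-badge (A1), but silver-badge is never granted.
K31 would need C15 (A3), but C15 is never granted.
silver-badge would need C15 and black-badge (A5), but C15 is never granted.
black-badge: reached.
C15 would need silver-badge and T10 (A8), but silver-badge is never granted.
Reached: black-badge — 1 of the 6.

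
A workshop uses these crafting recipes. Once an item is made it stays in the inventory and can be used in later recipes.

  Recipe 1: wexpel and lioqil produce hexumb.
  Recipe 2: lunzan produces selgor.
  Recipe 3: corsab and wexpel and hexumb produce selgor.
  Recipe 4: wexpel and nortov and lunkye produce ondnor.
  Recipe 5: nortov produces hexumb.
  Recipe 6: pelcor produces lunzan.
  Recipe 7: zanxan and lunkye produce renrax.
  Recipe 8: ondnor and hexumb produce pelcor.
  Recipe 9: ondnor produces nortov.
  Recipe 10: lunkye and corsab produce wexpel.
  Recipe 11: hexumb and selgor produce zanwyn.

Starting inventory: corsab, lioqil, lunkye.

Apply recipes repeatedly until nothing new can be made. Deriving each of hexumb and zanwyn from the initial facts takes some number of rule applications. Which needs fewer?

hexumb: Using Recipe 10, lunkye and corsab make wexpel. Using Recipe 1, wexpel and lioqil make hexumb. [2 rule applications]
zanwyn: lunkye and corsab → wexpel (Recipe 10). Using Recipe 1, wexpel and lioqil make hexumb. corsab and wexpel and hexumb → selgor (Recipe 3). hexumb and selgor → zanwyn (Recipe 11). [4 rule applications]
hexumb needs fewer.

hexumb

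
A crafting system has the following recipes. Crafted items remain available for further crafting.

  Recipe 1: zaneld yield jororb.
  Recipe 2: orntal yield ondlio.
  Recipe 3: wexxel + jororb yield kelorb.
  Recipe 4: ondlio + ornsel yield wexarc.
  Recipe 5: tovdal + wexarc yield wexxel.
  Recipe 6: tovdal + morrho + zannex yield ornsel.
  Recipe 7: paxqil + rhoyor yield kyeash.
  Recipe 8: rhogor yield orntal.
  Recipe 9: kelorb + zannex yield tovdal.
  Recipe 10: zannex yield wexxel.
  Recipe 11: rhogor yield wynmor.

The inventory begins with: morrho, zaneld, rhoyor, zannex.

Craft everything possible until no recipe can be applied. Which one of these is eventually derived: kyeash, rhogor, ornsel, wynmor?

Using Recipe 10, zannex makes wexxel.
Using Recipe 1, zaneld makes jororb.
wexxel + jororb → kelorb (Recipe 3).
kelorb + zannex → tovdal (Recipe 9).
Using Recipe 6, tovdal, morrho, and zannex make ornsel.
No rule produces rhogor, and it is not given. kyeash would need paxqil and rhoyor (Recipe 7), but paxqil is never obtained. wynmor would need rhogor (Recipe 11), but rhogor is never obtained.

ornsel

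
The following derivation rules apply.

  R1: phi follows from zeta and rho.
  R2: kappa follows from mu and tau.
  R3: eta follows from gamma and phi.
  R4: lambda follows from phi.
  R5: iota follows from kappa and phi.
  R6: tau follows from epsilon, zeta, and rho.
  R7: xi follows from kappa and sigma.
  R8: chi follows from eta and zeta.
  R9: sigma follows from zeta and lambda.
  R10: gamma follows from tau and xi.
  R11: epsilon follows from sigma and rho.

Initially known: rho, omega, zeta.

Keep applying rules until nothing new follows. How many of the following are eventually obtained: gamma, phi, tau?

2

zeta and rho hold, so phi follows (R1).
From phi, R4 gives lambda.
zeta and lambda hold, so sigma follows (R9).
From sigma and rho, R11 gives epsilon.
From epsilon, zeta, and rho, R6 gives tau.
gamma would need tau and xi (R10), but xi is never established.
phi: reached.
tau: reached.
Reached: phi and tau — 2 of the 3.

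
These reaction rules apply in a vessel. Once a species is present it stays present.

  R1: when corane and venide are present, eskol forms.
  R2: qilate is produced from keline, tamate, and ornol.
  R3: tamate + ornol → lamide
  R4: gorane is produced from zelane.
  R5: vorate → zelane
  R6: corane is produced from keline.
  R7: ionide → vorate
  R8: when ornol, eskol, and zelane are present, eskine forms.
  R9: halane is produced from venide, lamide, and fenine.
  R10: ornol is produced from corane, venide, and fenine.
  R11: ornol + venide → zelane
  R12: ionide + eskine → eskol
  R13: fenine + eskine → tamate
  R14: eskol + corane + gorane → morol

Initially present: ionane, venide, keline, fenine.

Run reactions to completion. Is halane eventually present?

Yes

keline present → corane forms (R6).
corane, venide, and fenine present → ornol forms (R10).
corane and venide present → eskol forms (R1).
ornol and venide present → zelane forms (R11).
ornol, eskol, and zelane present → eskine forms (R8).
fenine and eskine present → tamate forms (R13).
tamate and ornol present → lamide forms (R3).
venide, lamide, and fenine present → halane forms (R9).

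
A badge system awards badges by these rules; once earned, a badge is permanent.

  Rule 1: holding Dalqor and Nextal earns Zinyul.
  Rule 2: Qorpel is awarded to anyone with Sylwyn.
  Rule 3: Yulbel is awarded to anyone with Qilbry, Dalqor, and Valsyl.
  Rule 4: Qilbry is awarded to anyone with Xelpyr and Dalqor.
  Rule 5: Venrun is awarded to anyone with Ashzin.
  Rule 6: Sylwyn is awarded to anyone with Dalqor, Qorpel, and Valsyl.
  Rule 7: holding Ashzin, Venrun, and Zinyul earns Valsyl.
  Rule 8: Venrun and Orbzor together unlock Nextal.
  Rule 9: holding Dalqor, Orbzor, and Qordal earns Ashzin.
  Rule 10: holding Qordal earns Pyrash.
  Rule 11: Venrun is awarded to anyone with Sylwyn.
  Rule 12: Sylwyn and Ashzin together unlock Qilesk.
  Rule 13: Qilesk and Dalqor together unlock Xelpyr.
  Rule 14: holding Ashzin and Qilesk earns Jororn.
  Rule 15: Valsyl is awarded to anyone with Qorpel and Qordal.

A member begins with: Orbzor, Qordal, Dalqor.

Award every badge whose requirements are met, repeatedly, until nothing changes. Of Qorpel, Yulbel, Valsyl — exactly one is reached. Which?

With Dalqor, Orbzor, and Qordal, Ashzin is earned (Rule 9).
With Ashzin, Venrun is earned (Rule 5).
With Venrun and Orbzor, Nextal is earned (Rule 8).
With Dalqor and Nextal, Zinyul is earned (Rule 1).
With Ashzin, Venrun, and Zinyul, Valsyl is earned (Rule 7).
Qorpel would need Sylwyn (Rule 2), but Sylwyn is never earned. Yulbel would need Qilbry, Dalqor, and Valsyl (Rule 3), but Qilbry is never earned.

Valsyl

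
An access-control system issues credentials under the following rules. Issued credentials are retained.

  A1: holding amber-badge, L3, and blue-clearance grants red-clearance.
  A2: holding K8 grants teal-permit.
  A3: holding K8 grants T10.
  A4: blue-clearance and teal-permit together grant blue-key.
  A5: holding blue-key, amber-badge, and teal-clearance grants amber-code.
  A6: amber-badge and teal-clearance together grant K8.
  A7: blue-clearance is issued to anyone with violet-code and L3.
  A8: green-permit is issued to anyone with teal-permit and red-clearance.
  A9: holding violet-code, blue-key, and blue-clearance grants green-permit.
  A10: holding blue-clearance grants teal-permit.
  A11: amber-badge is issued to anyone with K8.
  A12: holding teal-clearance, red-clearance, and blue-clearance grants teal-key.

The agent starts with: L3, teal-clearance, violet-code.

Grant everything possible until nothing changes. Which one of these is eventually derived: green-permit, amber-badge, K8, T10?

Holding violet-code and L3 grants blue-clearance (A7).
Holding blue-clearance grants teal-permit (A10).
Holding blue-clearance and teal-permit grants blue-key (A4).
Holding violet-code, blue-key, and blue-clearance grants green-permit (A9).
T10 would need K8 (A3), but K8 is never granted. K8 would need amber-badge and teal-clearance (A6), but amber-badge is never granted. amber-badge would need K8 (A11), but K8 is never granted.

green-permit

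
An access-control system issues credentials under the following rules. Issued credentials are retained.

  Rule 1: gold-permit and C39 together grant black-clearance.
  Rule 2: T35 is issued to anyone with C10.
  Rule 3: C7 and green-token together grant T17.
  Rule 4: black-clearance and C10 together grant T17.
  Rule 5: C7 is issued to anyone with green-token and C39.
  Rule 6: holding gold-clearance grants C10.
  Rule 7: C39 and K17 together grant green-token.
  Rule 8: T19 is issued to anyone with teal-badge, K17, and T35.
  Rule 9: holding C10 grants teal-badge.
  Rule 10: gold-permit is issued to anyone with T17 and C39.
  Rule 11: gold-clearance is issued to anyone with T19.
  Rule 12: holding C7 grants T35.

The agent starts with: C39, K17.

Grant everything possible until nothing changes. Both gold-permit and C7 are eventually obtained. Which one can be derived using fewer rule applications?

C7

C7: Holding C39 and K17 grants green-token (Rule 7). Holding green-token and C39 grants C7 (Rule 5). [2 rule applications]
gold-permit: Holding C39 and K17 grants green-token (Rule 7). Holding green-token and C39 grants C7 (Rule 5). Holding C7 and green-token grants T17 (Rule 3). Holding T17 and C39 grants gold-permit (Rule 10). [4 rule applications]
C7 needs fewer.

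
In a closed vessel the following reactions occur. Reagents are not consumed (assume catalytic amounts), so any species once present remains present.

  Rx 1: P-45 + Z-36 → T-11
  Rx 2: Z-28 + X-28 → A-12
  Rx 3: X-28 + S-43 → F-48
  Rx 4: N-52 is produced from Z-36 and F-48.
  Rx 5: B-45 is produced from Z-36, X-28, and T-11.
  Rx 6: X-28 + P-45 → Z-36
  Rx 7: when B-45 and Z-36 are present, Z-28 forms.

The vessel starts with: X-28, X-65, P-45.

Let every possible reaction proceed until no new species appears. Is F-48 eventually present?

No

F-48 would need X-28 and S-43 (Rx 3), but S-43 never forms.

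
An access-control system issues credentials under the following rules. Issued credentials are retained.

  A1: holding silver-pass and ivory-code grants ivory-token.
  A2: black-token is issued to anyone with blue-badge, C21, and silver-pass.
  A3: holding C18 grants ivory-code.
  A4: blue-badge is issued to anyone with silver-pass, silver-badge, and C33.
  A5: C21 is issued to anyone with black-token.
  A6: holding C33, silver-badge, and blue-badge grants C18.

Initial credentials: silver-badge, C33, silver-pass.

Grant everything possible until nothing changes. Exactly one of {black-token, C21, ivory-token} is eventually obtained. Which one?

Holding silver-pass, silver-badge, and C33 grants blue-badge (A4).
Holding C33, silver-badge, and blue-badge grants C18 (A6).
Holding C18 grants ivory-code (A3).
Holding silver-pass and ivory-code grants ivory-token (A1).
black-token would need blue-badge, C21, and silver-pass (A2), but C21 is never granted. C21 would need black-token (A5), but black-token is never granted.

ivory-token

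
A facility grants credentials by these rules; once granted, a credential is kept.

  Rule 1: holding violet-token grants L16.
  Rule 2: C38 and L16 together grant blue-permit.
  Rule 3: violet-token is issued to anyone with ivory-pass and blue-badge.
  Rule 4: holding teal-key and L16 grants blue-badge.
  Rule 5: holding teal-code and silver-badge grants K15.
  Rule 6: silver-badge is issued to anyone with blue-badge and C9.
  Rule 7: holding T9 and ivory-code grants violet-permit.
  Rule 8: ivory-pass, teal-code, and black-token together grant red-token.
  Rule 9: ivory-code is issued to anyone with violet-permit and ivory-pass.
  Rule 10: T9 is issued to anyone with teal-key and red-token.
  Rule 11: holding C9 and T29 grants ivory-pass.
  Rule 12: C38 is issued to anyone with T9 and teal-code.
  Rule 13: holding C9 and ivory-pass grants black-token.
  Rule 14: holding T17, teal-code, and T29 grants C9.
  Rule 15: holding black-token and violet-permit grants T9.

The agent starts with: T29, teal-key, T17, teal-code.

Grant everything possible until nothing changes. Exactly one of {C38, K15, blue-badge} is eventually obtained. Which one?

Holding T17, teal-code, and T29 grants C9 (Rule 14).
Holding C9 and T29 grants ivory-pass (Rule 11).
Holding C9 and ivory-pass grants black-token (Rule 13).
Holding ivory-pass, teal-code, and black-token grants red-token (Rule 8).
Holding teal-key and red-token grants T9 (Rule 10).
Holding T9 and teal-code grants C38 (Rule 12).
blue-badge would need teal-key and L16 (Rule 4), but L16 is never granted. K15 would need teal-code and silver-badge (Rule 5), but silver-badge is never granted.

C38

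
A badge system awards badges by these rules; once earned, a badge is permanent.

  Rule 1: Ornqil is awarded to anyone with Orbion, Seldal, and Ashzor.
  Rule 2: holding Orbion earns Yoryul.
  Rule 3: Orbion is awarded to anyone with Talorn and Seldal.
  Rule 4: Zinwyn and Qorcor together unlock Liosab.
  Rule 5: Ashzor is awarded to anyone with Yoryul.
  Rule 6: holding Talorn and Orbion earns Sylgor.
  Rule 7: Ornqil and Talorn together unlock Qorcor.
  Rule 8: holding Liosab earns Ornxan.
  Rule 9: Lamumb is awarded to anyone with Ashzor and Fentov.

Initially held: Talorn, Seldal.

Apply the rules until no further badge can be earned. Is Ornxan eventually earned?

No

Ornxan would need Liosab (Rule 8), but Liosab is never earned.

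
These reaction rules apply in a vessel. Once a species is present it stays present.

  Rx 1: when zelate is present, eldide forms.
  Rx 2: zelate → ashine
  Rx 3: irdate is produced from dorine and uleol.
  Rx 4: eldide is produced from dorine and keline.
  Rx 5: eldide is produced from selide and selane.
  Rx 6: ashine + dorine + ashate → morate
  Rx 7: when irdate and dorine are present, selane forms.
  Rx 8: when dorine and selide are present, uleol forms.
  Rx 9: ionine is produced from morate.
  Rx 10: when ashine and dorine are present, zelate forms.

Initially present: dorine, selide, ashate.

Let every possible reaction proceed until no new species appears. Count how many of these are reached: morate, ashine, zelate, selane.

dorine and selide present → uleol forms (Rx 8).
dorine and uleol present → irdate forms (Rx 3).
irdate and dorine present → selane forms (Rx 7).
morate would need ashine, dorine, and ashate (Rx 6), but ashine never forms.
ashine would need zelate (Rx 2), but zelate never forms.
zelate would need ashine and dorine (Rx 10), but ashine never forms.
selane: reached.
Reached: selane — 1 of the 4.

1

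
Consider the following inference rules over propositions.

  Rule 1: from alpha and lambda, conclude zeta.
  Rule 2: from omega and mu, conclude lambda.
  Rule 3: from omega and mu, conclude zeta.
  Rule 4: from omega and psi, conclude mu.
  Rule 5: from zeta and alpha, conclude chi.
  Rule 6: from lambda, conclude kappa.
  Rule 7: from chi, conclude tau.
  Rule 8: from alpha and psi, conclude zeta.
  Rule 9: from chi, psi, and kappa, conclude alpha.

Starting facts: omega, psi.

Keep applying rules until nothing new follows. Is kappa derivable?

Yes

From omega and psi, Rule 4 gives mu.
omega and mu hold, so lambda follows (Rule 2).
From lambda, Rule 6 gives kappa.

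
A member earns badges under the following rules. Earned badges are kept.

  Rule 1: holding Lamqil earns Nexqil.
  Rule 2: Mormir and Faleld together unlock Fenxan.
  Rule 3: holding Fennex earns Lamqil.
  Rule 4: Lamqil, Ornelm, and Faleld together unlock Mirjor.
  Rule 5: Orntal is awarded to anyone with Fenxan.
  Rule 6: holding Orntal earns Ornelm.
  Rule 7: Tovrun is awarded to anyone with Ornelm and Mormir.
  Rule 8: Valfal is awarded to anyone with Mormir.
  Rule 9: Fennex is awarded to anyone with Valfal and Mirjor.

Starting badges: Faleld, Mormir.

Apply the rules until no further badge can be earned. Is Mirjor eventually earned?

Mirjor would need Lamqil, Ornelm, and Faleld (Rule 4), but Lamqil is never earned.

No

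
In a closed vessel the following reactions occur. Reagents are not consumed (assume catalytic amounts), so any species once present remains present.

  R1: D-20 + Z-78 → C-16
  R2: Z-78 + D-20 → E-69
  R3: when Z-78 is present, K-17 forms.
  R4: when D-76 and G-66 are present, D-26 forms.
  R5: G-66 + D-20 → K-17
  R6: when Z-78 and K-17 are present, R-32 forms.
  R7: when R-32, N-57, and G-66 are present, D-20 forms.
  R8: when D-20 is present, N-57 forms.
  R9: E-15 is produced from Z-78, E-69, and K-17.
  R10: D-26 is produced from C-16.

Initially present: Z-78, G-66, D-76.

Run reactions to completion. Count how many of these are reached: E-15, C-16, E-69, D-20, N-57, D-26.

D-76 and G-66 present → D-26 forms (R4).
E-15 would need Z-78, E-69, and K-17 (R9), but E-69 never forms.
C-16 would need D-20 and Z-78 (R1), but D-20 never forms.
E-69 would need Z-78 and D-20 (R2), but D-20 never forms.
D-20 would need R-32, N-57, and G-66 (R7), but N-57 never forms.
N-57 would need D-20 (R8), but D-20 never forms.
D-26: reached.
Reached: D-26 — 1 of the 6.

1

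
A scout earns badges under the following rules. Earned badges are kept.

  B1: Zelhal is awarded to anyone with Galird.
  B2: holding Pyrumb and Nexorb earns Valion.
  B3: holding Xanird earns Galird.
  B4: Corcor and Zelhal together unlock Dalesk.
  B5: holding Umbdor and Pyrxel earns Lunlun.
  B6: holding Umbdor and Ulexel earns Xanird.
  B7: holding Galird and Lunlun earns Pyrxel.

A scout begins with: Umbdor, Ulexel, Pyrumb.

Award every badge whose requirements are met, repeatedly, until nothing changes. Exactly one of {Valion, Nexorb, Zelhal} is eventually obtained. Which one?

Zelhal

With Umbdor and Ulexel, Xanird is earned (B6).
With Xanird, Galird is earned (B3).
With Galird, Zelhal is earned (B1).
No rule produces Nexorb, and it is not given. Valion would need Pyrumb and Nexorb (B2), but Nexorb is never earned.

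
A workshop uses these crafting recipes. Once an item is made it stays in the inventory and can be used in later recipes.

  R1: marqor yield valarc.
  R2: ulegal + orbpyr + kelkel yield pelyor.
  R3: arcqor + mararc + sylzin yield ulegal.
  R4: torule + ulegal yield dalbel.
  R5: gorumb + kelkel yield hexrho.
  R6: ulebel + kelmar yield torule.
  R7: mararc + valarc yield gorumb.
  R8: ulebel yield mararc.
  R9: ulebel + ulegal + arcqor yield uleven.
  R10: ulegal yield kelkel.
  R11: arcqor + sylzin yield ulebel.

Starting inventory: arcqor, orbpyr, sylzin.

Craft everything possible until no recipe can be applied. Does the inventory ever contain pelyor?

arcqor + sylzin → ulebel (R11).
Using R8, ulebel makes mararc.
arcqor + mararc + sylzin → ulegal (R3).
ulegal → kelkel (R10).
Using R2, ulegal, orbpyr, and kelkel make pelyor.

Yes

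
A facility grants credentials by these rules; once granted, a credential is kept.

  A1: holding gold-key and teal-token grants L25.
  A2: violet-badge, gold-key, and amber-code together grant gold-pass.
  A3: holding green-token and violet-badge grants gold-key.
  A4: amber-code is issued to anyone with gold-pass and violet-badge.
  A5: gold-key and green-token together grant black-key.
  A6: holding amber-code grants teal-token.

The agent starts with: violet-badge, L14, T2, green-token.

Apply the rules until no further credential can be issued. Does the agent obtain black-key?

Holding green-token and violet-badge grants gold-key (A3).
Holding gold-key and green-token grants black-key (A5).

Yes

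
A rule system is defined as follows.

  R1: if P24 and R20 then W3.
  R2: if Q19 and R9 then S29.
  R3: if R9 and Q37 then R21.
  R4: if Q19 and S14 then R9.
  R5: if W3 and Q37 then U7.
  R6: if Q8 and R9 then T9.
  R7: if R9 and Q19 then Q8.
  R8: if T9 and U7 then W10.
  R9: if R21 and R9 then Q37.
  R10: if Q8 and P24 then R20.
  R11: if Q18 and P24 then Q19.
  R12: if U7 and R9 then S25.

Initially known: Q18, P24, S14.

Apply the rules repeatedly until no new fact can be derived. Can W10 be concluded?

No

W10 would need T9 and U7 (R8), but U7 is never established.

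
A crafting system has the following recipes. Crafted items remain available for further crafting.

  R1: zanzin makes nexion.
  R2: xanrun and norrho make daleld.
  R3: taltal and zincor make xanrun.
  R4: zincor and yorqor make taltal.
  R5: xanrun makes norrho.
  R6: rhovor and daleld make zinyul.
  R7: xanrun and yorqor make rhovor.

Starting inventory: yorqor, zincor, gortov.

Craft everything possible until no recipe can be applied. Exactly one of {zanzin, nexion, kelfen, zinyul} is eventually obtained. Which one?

Using R4, zincor and yorqor make taltal.
Using R3, taltal and zincor make xanrun.
xanrun → norrho (R5).
Using R7, xanrun and yorqor make rhovor.
Using R2, xanrun and norrho make daleld.
rhovor and daleld → zinyul (R6).
nexion would need zanzin (R1), but zanzin is never obtained. No rule produces kelfen, and it is not given. No rule produces zanzin, and it is not given.

zinyul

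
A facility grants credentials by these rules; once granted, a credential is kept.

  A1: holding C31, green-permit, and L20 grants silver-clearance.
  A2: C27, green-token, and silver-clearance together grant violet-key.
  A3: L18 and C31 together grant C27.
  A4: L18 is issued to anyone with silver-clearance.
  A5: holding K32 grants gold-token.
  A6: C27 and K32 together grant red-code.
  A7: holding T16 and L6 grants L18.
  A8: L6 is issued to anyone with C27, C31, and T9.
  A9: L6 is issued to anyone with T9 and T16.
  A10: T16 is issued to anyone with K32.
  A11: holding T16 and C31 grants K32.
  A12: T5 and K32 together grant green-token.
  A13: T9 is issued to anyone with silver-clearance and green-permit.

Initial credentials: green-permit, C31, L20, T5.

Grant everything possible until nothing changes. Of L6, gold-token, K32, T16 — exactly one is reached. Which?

L6

Holding C31, green-permit, and L20 grants silver-clearance (A1).
Holding silver-clearance grants L18 (A4).
Holding silver-clearance and green-permit grants T9 (A13).
Holding L18 and C31 grants C27 (A3).
Holding C27, C31, and T9 grants L6 (A8).
gold-token would need K32 (A5), but K32 is never granted. K32 would need T16 and C31 (A11), but T16 is never granted. T16 would need K32 (A10), but K32 is never granted.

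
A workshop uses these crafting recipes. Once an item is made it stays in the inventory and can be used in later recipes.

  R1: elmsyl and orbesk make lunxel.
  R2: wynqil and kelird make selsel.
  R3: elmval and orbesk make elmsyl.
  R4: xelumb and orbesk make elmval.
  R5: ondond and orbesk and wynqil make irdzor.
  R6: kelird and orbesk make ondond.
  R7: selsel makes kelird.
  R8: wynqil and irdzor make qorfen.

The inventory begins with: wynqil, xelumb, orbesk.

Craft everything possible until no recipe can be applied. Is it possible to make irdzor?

irdzor would need ondond, orbesk, and wynqil (R5), but ondond is never obtained.

No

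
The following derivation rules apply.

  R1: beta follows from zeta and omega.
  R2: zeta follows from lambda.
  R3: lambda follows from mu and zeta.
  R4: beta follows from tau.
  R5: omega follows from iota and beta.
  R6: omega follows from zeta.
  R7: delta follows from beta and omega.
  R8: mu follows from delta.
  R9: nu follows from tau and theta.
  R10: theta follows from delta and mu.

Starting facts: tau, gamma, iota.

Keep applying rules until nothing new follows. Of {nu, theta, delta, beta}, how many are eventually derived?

4

From tau, R4 gives beta.
From iota and beta, R5 gives omega.
From beta and omega, R7 gives delta.
From delta, R8 gives mu.
From delta and mu, R10 gives theta.
tau and theta hold, so nu follows (R9).
nu: reached.
theta: reached.
delta: reached.
beta: reached.
All 4 are reached.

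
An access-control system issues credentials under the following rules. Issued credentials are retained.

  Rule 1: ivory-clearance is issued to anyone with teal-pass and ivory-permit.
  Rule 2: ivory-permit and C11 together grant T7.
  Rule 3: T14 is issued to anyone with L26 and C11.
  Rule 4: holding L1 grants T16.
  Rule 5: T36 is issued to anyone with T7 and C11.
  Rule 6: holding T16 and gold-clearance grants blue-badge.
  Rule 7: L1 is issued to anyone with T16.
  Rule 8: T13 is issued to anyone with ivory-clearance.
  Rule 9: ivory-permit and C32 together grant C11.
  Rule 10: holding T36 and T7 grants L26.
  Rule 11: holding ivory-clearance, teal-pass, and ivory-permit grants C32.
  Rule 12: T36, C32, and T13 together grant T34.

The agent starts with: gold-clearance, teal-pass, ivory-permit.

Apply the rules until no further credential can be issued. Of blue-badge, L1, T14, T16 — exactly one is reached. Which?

T14

Holding teal-pass and ivory-permit grants ivory-clearance (Rule 1).
Holding ivory-clearance, teal-pass, and ivory-permit grants C32 (Rule 11).
Holding ivory-permit and C32 grants C11 (Rule 9).
Holding ivory-permit and C11 grants T7 (Rule 2).
Holding T7 and C11 grants T36 (Rule 5).
Holding T36 and T7 grants L26 (Rule 10).
Holding L26 and C11 grants T14 (Rule 3).
T16 would need L1 (Rule 4), but L1 is never granted. blue-badge would need T16 and gold-clearance (Rule 6), but T16 is never granted. L1 would need T16 (Rule 7), but T16 is never granted.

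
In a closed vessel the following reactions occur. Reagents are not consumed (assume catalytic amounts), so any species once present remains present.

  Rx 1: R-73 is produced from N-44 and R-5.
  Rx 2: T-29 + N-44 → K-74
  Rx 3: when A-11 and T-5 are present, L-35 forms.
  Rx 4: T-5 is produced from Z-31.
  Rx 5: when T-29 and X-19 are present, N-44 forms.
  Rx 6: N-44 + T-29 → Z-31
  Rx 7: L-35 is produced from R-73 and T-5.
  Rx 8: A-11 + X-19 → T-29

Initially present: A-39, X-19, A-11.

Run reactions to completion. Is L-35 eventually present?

Yes

A-11 and X-19 present → T-29 forms (Rx 8).
T-29 and X-19 present → N-44 forms (Rx 5).
N-44 and T-29 present → Z-31 forms (Rx 6).
Z-31 present → T-5 forms (Rx 4).
A-11 and T-5 present → L-35 forms (Rx 3).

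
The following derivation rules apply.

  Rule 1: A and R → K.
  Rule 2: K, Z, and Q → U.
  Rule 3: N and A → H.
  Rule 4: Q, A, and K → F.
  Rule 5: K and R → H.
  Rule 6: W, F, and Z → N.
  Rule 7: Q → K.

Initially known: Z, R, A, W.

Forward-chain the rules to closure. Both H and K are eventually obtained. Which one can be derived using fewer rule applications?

K: A and R hold, so K follows (Rule 1). [1 rule application]
H: A and R hold, so K follows (Rule 1). K and R hold, so H follows (Rule 5). [2 rule applications]
K needs fewer.

K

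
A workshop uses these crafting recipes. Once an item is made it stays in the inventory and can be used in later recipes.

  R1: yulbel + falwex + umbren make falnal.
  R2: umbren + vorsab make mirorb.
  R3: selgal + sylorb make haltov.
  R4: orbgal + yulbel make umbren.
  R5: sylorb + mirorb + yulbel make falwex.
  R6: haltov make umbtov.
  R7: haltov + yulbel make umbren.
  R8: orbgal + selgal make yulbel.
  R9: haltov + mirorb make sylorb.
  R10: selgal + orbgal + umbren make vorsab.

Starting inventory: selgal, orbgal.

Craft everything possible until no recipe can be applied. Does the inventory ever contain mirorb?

Yes

orbgal + selgal → yulbel (R8).
Using R4, orbgal and yulbel make umbren.
Using R10, selgal, orbgal, and umbren make vorsab.
Using R2, umbren and vorsab make mirorb.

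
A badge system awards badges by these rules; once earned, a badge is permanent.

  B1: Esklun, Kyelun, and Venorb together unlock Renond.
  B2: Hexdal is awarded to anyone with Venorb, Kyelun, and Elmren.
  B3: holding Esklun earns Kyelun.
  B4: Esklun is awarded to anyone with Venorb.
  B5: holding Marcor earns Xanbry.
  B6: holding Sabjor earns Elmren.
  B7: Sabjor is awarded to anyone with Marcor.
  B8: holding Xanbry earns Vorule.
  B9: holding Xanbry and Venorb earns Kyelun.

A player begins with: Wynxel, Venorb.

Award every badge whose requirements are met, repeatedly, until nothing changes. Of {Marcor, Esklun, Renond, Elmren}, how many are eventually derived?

2

With Venorb, Esklun is earned (B4).
With Esklun, Kyelun is earned (B3).
With Esklun, Kyelun, and Venorb, Renond is earned (B1).
No rule produces Marcor, and it is not given.
Esklun: reached.
Renond: reached.
Elmren would need Sabjor (B6), but Sabjor is never earned.
Reached: Esklun and Renond — 2 of the 4.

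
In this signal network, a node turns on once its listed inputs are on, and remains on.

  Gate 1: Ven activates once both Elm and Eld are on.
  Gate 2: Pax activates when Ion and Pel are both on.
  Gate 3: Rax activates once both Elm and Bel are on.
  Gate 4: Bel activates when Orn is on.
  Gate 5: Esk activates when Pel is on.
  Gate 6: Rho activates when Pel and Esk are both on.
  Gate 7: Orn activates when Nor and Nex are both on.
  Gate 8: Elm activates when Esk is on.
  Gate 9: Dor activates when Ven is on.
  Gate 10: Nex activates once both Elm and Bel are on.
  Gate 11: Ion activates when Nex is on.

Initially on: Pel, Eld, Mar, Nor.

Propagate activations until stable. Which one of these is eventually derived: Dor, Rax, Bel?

Pel is on, so Esk activates (Gate 5).
Gate 8: Esk on → Elm on.
Gate 1: Elm and Eld on → Ven on.
Ven is on, so Dor activates (Gate 9).
Bel would need Orn (Gate 4), but Orn never turns on. Rax would need Elm and Bel (Gate 3), but Bel never turns on.

Dor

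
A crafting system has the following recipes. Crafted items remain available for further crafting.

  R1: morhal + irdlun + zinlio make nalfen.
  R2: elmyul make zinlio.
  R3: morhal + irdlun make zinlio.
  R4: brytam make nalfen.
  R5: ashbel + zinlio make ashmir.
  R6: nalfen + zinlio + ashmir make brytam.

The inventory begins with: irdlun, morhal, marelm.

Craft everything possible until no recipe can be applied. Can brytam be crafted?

No

brytam would need nalfen, zinlio, and ashmir (R6), but ashmir is never obtained.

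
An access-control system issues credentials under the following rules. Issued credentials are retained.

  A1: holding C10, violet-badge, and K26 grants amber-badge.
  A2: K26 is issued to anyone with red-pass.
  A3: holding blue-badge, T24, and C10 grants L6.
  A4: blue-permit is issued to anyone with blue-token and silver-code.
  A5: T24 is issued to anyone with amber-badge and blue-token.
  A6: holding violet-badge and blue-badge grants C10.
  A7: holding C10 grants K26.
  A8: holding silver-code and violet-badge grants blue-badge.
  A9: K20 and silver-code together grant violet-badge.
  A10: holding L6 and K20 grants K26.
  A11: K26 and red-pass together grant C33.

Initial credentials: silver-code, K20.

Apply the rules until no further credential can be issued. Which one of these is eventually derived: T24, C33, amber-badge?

Holding K20 and silver-code grants violet-badge (A9).
Holding silver-code and violet-badge grants blue-badge (A8).
Holding violet-badge and blue-badge grants C10 (A6).
Holding C10 grants K26 (A7).
Holding C10, violet-badge, and K26 grants amber-badge (A1).
C33 would need K26 and red-pass (A11), but red-pass is never granted. T24 would need amber-badge and blue-token (A5), but blue-token is never granted.

amber-badge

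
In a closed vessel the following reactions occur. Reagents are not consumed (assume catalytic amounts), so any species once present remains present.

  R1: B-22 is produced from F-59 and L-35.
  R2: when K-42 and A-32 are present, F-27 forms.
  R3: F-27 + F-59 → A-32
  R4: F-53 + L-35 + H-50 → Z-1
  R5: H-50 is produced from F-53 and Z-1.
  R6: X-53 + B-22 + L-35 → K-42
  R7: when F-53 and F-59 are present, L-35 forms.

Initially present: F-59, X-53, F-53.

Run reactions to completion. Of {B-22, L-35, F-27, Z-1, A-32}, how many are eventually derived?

2

F-53 and F-59 present → L-35 forms (R7).
F-59 and L-35 present → B-22 forms (R1).
B-22: reached.
L-35: reached.
F-27 would need K-42 and A-32 (R2), but A-32 never forms.
Z-1 would need F-53, L-35, and H-50 (R4), but H-50 never forms.
A-32 would need F-27 and F-59 (R3), but F-27 never forms.
Reached: B-22 and L-35 — 2 of the 5.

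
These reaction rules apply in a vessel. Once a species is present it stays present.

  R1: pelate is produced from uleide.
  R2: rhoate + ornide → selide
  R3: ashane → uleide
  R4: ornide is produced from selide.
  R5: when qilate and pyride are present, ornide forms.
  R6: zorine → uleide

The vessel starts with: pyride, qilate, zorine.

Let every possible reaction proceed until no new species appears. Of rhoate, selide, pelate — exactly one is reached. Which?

pelate

zorine present → uleide forms (R6).
uleide present → pelate forms (R1).
No rule produces rhoate, and it is not given. selide would need rhoate and ornide (R2), but rhoate never forms.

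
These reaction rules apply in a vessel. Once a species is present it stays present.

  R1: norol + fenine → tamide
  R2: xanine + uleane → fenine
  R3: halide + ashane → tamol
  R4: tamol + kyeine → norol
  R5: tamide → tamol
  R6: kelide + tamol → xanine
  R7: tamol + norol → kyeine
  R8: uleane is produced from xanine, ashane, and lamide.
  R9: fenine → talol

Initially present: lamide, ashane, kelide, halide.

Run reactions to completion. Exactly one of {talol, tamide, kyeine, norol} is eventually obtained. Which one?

halide and ashane present → tamol forms (R3).
kelide and tamol present → xanine forms (R6).
xanine, ashane, and lamide present → uleane forms (R8).
xanine and uleane present → fenine forms (R2).
fenine present → talol forms (R9).
norol would need tamol and kyeine (R4), but kyeine never forms. tamide would need norol and fenine (R1), but norol never forms. kyeine would need tamol and norol (R7), but norol never forms.

talol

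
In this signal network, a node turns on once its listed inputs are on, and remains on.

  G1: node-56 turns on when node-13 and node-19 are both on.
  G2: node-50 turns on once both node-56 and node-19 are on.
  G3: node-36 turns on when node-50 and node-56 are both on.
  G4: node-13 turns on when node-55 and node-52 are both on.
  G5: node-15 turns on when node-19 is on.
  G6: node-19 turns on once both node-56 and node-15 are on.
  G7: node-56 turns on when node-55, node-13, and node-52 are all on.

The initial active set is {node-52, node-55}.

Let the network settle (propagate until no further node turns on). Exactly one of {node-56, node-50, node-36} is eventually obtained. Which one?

node-55 and node-52 are on, so node-13 turns on (G4).
node-55, node-13, and node-52 are on, so node-56 turns on (G7).
node-50 would need node-56 and node-19 (G2), but node-19 never turns on. node-36 would need node-50 and node-56 (G3), but node-50 never turns on.

node-56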